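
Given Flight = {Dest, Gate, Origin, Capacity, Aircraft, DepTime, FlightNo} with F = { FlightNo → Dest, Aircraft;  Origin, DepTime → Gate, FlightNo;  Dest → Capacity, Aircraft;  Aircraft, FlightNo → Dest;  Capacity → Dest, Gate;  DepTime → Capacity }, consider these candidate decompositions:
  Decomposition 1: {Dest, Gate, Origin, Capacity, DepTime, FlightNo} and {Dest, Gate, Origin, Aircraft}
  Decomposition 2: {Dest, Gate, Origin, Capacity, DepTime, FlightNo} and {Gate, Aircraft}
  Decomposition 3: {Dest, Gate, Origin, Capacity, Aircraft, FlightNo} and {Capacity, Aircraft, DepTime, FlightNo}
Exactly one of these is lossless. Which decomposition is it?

Decomposition 1: common = {Dest, Gate, Origin}, closure = {Dest, Gate, Origin, Capacity, Aircraft} → lossless.
Decomposition 2: common = {Gate}, closure = {Gate} → lossy.
Decomposition 3: common = {Capacity, Aircraft, FlightNo}, closure = {Dest, Gate, Capacity, Aircraft, FlightNo} → lossy.

Decomposition 1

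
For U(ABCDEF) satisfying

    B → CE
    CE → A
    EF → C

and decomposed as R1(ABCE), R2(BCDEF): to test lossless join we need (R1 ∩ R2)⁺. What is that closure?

R1 ∩ R2 = {BCE}.
CE → A applies, adding A
Closure: {ABCE}.

ABCE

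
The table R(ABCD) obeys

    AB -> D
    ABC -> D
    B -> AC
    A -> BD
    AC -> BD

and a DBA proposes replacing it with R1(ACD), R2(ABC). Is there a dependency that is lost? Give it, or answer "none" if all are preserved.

none

AB → D: restricted closure across fragments reaches D.
ABC → D: restricted closure across fragments reaches D.
B → AC lies within R2.
A → BD: restricted closure across fragments reaches BD.
AC → BD: restricted closure across fragments reaches BD.
Every dependency is enforceable on the fragments, so the decomposition is dependency-preserving.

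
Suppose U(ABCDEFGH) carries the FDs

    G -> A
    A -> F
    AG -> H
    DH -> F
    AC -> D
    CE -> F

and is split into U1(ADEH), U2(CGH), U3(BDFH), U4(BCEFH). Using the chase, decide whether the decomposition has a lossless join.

No

Chase test. Columns are ABCDEFGH; row i has aⱼ where attribute j ∈ Ui, else bᵢⱼ.
Initial tableau (one row per fragment):
  row 1: a1 b12 b13 a4 a5 b16 b17 a8
  row 2: b21 b22 a3 b24 b25 b26 a7 a8
  row 3: b31 a2 b33 a4 b35 a6 b37 a8
  row 4: b41 a2 a3 b44 a5 a6 b47 a8
Rows 1 and 3 agree on DH; apply DH→F and equate their F entries.
No row becomes fully distinguished — the join is lossy.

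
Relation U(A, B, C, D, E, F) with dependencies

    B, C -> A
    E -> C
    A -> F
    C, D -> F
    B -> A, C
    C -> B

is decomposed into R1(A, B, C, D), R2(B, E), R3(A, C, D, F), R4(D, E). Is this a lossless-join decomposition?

Yes

Chase test. Columns are A, B, C, D, E, F; row i has aⱼ where attribute j ∈ Ri, else bᵢⱼ.
Initial tableau (one row per fragment):
  row 1: a1 a2 a3 a4 b15 b16
  row 2: b21 a2 b23 b24 a5 b26
  row 3: a1 b32 a3 a4 b35 a6
  row 4: b41 b42 b43 a4 a5 b46
Rows 2 and 4 agree on E; apply E→C and equate their C entries.
Rows 1 and 3 agree on A; apply A→F and equate their F entries.
Rows 1 and 2 agree on B; apply B→A, C and equate their A, C entries.
Rows 1 and 3 agree on C; apply C→B and equate their B entries.
Rows 1 and 4 agree on C; apply C→B and equate their B entries.
Rows 1 and 4 agree on B, C; apply B, C→A and equate their A entries.
Rows 1 and 2 agree on A; apply A→F and equate their F entries.
Rows 1 and 4 agree on A; apply A→F and equate their F entries.
Row 4 is now all distinguished symbols — the join is lossless.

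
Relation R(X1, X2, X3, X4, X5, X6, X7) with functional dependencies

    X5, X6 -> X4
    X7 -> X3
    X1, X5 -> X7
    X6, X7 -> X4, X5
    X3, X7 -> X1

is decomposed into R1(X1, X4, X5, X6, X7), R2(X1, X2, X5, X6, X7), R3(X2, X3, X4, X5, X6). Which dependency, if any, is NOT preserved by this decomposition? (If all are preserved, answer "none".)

Check X7 → X3: no single fragment contains all of {X3, X7}, and the restricted closure of {X7} across the fragments never reaches {X3}.
X5, X6 → X4 is preserved.
X1, X5 → X7 is preserved.
X6, X7 → X4, X5 is preserved.
X3, X7 → X1 is preserved.

X7 -> X3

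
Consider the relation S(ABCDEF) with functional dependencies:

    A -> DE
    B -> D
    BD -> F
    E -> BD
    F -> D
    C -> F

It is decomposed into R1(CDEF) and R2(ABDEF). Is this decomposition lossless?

No

Common attributes: R1 ∩ R2 = {DEF}.
Closure of {DEF}: E → BD applies, adding B. So (DEF)⁺ = {BDEF}.
The closure contains neither all of R1 = {CDEF} nor all of R2 = {ABDEF}, so the common attributes are not a superkey of either fragment. The join is lossy.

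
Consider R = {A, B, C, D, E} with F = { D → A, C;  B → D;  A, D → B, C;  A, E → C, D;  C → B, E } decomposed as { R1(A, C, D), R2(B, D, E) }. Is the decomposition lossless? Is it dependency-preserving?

Lossless test: (D)⁺ = {A, B, C, D, E}, which contains all of one fragment — lossless.
Dependency preservation: the restricted closure of {A, E} across the fragments never reaches {C, D}, so A, E → C, D cannot be enforced without a join — not preserved.

lossless but not dependency-preserving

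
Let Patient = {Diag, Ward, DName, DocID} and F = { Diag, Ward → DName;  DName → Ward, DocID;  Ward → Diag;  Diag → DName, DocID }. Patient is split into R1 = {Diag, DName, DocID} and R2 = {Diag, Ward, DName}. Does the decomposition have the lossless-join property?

Common attributes: R1 ∩ R2 = {Diag, DName}.
Closure of {Diag, DName}: DName → Ward, DocID applies, adding Ward, DocID. So (Diag, DName)⁺ = {Diag, Ward, DName, DocID}.
This closure contains every attribute of R1, so R1 ∩ R2 → R1. The join is lossless.

Yes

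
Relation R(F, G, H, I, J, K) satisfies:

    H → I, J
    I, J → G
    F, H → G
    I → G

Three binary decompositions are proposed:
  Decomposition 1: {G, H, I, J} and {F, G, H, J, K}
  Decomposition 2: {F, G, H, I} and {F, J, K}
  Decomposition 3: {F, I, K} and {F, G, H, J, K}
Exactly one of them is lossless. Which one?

Decomposition 1

Decomposition 1: common = {G, H, J}, closure = {G, H, I, J} → lossless.
Decomposition 2: common = {F}, closure = {F} → lossy.
Decomposition 3: common = {F, K}, closure = {F, K} → lossy.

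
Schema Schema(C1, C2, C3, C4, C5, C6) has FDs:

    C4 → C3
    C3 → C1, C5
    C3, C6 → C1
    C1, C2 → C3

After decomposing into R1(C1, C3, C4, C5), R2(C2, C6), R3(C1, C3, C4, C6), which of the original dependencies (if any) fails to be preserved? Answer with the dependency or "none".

C1, C2 → C3

Check C1, C2 → C3: no single fragment contains all of {C1, C2, C3}, and the restricted closure of {C1, C2} across the fragments never reaches {C3}.
C4 → C3 is preserved.
C3 → C1, C5 is preserved.
C3, C6 → C1 is preserved.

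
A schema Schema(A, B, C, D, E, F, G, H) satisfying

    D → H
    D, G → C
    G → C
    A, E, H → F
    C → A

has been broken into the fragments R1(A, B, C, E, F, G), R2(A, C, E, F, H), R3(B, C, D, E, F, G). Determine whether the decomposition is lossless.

Chase test. Columns are A, B, C, D, E, F, G, H; row i has aⱼ where attribute j ∈ Ri, else bᵢⱼ.
Initial tableau (one row per fragment):
  row 1: a1 a2 a3 b14 a5 a6 a7 b18
  row 2: a1 b22 a3 b24 a5 a6 b27 a8
  row 3: b31 a2 a3 a4 a5 a6 a7 b38
Rows 1 and 3 agree on C; apply C→A and equate their A entries.
No row becomes fully distinguished — the join is lossy.

No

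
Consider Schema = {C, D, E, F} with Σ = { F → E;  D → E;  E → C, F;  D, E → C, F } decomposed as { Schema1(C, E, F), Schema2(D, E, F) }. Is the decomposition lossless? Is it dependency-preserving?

lossless and dependency-preserving

Lossless test: (E, F)⁺ = {C, E, F}, which contains all of one fragment — lossless.
Dependency preservation: D, E → C, F is not contained in any single fragment, but the restricted closure of its left-hand side across the fragments still reaches the right-hand side; the remaining FDs each lie inside some fragment. All dependencies are preserved.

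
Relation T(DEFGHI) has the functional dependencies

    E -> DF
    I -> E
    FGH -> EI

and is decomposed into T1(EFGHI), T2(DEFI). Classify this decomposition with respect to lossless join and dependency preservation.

lossless and dependency-preserving

Lossless test: (EFI)⁺ = {DEFI}, which contains all of one fragment — lossless.
Dependency preservation: every FD's attributes lie within a single fragment, so each can be enforced locally — preserved.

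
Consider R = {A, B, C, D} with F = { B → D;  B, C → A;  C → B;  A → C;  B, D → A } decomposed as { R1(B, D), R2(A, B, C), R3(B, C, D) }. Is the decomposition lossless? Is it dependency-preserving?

Lossless test (chase): Rows 1 and 2 agree on B; apply B→D and equate their D entries. Rows 2 and 3 agree on B, C; apply B, C→A and equate their A entries. Rows 1 and 2 agree on B, D; apply B, D→A and equate their A entries. Rows 1 and 2 agree on A; apply A→C and equate their C entries. Row 1 is now all distinguished symbols — the join is lossless.
Dependency preservation: B, D → A is not contained in any single fragment, but the restricted closure of its left-hand side across the fragments still reaches the right-hand side; the remaining FDs each lie inside some fragment. All dependencies are preserved.

lossless and dependency-preserving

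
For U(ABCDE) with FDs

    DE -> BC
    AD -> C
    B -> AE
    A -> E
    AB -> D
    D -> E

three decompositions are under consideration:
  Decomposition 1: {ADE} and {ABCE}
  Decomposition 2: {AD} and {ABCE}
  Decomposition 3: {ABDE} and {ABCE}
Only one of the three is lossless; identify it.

Decomposition 3

Decomposition 1: common = {AE}, closure = {AE} → lossy.
Decomposition 2: common = {A}, closure = {AE} → lossy.
Decomposition 3: common = {ABE}, closure = {ABCDE} → lossless.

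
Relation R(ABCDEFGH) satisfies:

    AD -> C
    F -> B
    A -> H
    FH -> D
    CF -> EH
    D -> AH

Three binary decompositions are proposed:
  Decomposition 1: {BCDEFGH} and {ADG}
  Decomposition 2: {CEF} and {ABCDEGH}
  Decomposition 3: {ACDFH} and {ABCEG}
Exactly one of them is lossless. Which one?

Decomposition 1: common = {DG}, closure = {ACDGH} → lossless.
Decomposition 2: common = {CE}, closure = {CE} → lossy.
Decomposition 3: common = {AC}, closure = {ACH} → lossy.

Decomposition 1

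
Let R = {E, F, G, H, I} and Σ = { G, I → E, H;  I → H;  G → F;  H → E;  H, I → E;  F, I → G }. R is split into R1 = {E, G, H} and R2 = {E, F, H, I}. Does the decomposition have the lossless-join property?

Common attributes: R1 ∩ R2 = {E, H}.
No dependency enlarges {E, H}, so (E, H)⁺ = {E, H}.
The closure contains neither all of R1 = {E, G, H} nor all of R2 = {E, F, H, I}, so the common attributes are not a superkey of either fragment. The join is lossy.

No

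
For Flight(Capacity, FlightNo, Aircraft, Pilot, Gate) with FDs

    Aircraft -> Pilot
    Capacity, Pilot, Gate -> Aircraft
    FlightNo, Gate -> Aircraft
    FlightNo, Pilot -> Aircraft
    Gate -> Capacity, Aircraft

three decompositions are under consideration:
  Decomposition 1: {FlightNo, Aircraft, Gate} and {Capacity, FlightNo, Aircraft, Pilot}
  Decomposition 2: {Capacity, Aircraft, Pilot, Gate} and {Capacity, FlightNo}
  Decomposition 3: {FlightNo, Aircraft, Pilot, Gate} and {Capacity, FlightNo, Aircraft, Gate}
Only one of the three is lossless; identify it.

Decomposition 3

Decomposition 1: common = {FlightNo, Aircraft}, closure = {FlightNo, Aircraft, Pilot} → lossy.
Decomposition 2: common = {Capacity}, closure = {Capacity} → lossy.
Decomposition 3: common = {FlightNo, Aircraft, Gate}, closure = {Capacity, FlightNo, Aircraft, Pilot, Gate} → lossless.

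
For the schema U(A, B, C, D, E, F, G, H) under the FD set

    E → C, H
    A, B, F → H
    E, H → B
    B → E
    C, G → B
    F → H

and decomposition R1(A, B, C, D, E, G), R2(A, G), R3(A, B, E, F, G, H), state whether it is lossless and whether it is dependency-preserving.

lossy but dependency-preserving

Lossless test (chase): Rows 1 and 3 agree on E; apply E→C, H and equate their C, H entries. No row becomes fully distinguished — the join is lossy.
Dependency preservation: E → C, H is not contained in any single fragment, but the restricted closure of its left-hand side across the fragments still reaches the right-hand side; the remaining FDs each lie inside some fragment. All dependencies are preserved.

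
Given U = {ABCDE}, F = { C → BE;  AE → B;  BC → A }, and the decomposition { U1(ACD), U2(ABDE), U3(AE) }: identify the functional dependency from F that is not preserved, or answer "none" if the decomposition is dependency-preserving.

Check C → BE: no single fragment contains all of {BCE}, and the restricted closure of {C} across the fragments never reaches {BE}.
AE → B is preserved.
BC → A is preserved.

C → BE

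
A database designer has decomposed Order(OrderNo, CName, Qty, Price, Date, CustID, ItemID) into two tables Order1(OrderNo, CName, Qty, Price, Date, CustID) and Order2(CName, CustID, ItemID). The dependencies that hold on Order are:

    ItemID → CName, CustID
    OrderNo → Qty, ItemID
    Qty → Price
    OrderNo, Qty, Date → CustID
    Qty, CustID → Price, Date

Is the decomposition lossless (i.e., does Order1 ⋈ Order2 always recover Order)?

No

Common attributes: Order1 ∩ Order2 = {CName, CustID}.
No dependency enlarges {CName, CustID}, so (CName, CustID)⁺ = {CName, CustID}.
The closure contains neither all of Order1 = {OrderNo, CName, Qty, Price, Date, CustID} nor all of Order2 = {CName, CustID, ItemID}, so the common attributes are not a superkey of either fragment. The join is lossy.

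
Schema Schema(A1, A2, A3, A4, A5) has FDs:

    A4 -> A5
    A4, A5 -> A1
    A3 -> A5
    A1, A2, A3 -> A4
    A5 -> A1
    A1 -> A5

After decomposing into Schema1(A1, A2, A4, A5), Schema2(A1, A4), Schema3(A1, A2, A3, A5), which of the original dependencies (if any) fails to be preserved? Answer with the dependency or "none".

Check A1, A2, A3 → A4: no single fragment contains all of {A1, A2, A3, A4}, and the restricted closure of {A1, A2, A3} across the fragments never reaches {A4}.
A4 → A5 is preserved.
A4, A5 → A1 is preserved.
A3 → A5 is preserved.
A5 → A1 is preserved.
A1 → A5 is preserved.

A1, A2, A3 -> A4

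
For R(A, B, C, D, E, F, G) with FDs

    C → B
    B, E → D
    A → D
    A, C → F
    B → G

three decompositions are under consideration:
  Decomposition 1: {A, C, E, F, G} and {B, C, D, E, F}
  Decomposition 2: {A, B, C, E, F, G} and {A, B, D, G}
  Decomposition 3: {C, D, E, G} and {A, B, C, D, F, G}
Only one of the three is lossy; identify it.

Decomposition 3

Decomposition 1: common = {C, E, F}, closure = {B, C, D, E, F, G} → lossless.
Decomposition 2: common = {A, B, G}, closure = {A, B, D, G} → lossless.
Decomposition 3: common = {C, D, G}, closure = {B, C, D, G} → lossy.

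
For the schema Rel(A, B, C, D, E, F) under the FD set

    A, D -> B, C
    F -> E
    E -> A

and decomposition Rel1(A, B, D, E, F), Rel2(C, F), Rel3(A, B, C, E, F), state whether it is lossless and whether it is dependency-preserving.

Lossless test (chase): Rows 1 and 2 agree on F; apply F→E and equate their E entries. Rows 1 and 2 agree on E; apply E→A and equate their A entries. No row becomes fully distinguished — the join is lossy.
Dependency preservation: the restricted closure of {A, D} across the fragments never reaches {B, C}, so A, D → B, C cannot be enforced without a join — not preserved.

lossy and not dependency-preserving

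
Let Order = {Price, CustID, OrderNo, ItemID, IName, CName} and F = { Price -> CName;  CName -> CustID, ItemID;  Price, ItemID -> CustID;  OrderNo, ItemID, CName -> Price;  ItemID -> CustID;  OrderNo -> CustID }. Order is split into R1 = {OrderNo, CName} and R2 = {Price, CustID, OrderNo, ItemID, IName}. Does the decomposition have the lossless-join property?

Common attributes: R1 ∩ R2 = {OrderNo}.
Closure of {OrderNo}: OrderNo → CustID applies, adding CustID. So (OrderNo)⁺ = {CustID, OrderNo}.
The closure contains neither all of R1 = {OrderNo, CName} nor all of R2 = {Price, CustID, OrderNo, ItemID, IName}, so the common attributes are not a superkey of either fragment. The join is lossy.

No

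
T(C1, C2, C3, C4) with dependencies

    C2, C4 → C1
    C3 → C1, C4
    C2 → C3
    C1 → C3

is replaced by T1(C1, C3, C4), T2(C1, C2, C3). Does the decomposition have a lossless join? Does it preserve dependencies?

Lossless test: (C1, C3)⁺ = {C1, C3, C4}, which contains all of one fragment — lossless.
Dependency preservation: C2, C4 → C1 is not contained in any single fragment, but the restricted closure of its left-hand side across the fragments still reaches the right-hand side; the remaining FDs each lie inside some fragment. All dependencies are preserved.

lossless and dependency-preserving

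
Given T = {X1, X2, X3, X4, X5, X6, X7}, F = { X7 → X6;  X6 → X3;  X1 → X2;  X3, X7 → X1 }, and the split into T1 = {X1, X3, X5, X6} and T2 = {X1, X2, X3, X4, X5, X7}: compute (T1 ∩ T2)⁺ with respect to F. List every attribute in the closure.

X1, X2, X3, X5

T1 ∩ T2 = {X1, X3, X5}.
X1 → X2 applies, adding X2
Closure: {X1, X2, X3, X5}.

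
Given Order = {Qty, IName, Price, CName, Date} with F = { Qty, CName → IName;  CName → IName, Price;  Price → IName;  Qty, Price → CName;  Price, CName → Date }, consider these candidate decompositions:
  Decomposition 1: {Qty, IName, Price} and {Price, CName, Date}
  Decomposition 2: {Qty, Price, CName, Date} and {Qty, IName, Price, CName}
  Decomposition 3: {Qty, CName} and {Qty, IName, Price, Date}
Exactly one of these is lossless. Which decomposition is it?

Decomposition 1: common = {Price}, closure = {IName, Price} → lossy.
Decomposition 2: common = {Qty, Price, CName}, closure = {Qty, IName, Price, CName, Date} → lossless.
Decomposition 3: common = {Qty}, closure = {Qty} → lossy.

Decomposition 2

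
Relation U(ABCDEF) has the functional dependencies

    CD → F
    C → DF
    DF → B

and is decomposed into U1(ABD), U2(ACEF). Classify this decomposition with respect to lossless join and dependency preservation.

Lossless test: (A)⁺ = {A}, which is a superkey of neither fragment — lossy.
Dependency preservation: the restricted closure of {C} across the fragments never reaches {DF}, so C → DF cannot be enforced without a join — not preserved.

lossy and not dependency-preserving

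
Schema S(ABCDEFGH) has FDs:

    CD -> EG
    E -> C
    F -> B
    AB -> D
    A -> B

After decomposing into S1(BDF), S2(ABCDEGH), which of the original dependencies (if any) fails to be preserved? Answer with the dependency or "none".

none

CD → EG lies within S2.
E → C lies within S2.
F → B lies within S1.
AB → D lies within S2.
A → B lies within S2.
Every dependency is enforceable on the fragments, so the decomposition is dependency-preserving.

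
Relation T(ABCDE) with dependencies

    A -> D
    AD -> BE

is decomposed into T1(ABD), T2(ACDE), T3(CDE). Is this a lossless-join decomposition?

Yes

Chase test. Columns are ABCDE; row i has aⱼ where attribute j ∈ Ti, else bᵢⱼ.
Initial tableau (one row per fragment):
  row 1: a1 a2 b13 a4 b15
  row 2: a1 b22 a3 a4 a5
  row 3: b31 b32 a3 a4 a5
Rows 1 and 2 agree on AD; apply AD→BE and equate their BE entries.
Row 2 is now all distinguished symbols — the join is lossless.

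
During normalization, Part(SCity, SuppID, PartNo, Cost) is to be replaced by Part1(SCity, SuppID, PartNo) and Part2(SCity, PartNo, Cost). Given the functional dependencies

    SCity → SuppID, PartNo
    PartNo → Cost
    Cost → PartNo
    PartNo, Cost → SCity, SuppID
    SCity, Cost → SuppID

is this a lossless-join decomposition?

Yes

Common attributes: Part1 ∩ Part2 = {SCity, PartNo}.
Closure of {SCity, PartNo}: SCity → SuppID, PartNo applies, adding SuppID; PartNo → Cost applies, adding Cost. So (SCity, PartNo)⁺ = {SCity, SuppID, PartNo, Cost}.
This closure contains every attribute of Part1, so Part1 ∩ Part2 → Part1. The join is lossless.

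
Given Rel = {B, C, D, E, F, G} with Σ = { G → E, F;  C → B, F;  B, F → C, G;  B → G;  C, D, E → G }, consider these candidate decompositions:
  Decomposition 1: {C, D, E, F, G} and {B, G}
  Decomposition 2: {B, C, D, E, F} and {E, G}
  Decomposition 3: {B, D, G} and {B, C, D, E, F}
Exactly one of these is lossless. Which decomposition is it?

Decomposition 3

Decomposition 1: common = {G}, closure = {E, F, G} → lossy.
Decomposition 2: common = {E}, closure = {E} → lossy.
Decomposition 3: common = {B, D}, closure = {B, C, D, E, F, G} → lossless.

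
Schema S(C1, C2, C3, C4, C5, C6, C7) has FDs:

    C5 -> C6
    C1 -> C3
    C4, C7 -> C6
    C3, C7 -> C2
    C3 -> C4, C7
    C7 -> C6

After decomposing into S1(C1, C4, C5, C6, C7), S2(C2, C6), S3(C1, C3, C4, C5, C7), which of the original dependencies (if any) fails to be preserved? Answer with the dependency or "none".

Check C3, C7 → C2: no single fragment contains all of {C2, C3, C7}, and the restricted closure of {C3, C7} across the fragments never reaches {C2}.
C5 → C6 is preserved.
C1 → C3 is preserved.
C4, C7 → C6 is preserved.
C3 → C4, C7 is preserved.
C7 → C6 is preserved.

C3, C7 -> C2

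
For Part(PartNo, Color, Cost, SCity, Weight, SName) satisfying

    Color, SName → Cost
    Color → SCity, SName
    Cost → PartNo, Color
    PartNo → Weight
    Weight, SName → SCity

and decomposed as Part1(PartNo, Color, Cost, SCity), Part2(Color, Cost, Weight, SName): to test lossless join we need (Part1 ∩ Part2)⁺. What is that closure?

PartNo, Color, Cost, SCity, Weight, SName

Part1 ∩ Part2 = {Color, Cost}.
Color → SCity, SName applies, adding SCity, SName
Cost → PartNo, Color applies, adding PartNo
PartNo → Weight applies, adding Weight
Closure: {PartNo, Color, Cost, SCity, Weight, SName}.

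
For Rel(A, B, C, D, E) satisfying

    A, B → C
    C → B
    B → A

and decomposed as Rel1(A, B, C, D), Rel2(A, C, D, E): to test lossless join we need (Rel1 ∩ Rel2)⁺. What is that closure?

A, B, C, D

Rel1 ∩ Rel2 = {A, C, D}.
C → B applies, adding B
Closure: {A, B, C, D}.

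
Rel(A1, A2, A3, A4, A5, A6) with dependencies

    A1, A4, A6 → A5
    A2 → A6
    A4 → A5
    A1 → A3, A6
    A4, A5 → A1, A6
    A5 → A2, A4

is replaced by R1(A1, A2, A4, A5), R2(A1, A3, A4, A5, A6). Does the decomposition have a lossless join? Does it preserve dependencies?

Lossless test: (A1, A4, A5)⁺ = {A1, A2, A3, A4, A5, A6}, which contains all of one fragment — lossless.
Dependency preservation: the restricted closure of {A2} across the fragments never reaches {A6}, so A2 → A6 cannot be enforced without a join — not preserved.

lossless but not dependency-preserving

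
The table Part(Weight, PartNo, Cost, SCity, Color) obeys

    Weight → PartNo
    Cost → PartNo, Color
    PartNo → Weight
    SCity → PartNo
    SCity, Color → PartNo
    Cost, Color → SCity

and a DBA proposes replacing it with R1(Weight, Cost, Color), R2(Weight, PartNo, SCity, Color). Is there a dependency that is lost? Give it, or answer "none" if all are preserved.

Check Cost, Color → SCity: no single fragment contains all of {Cost, SCity, Color}, and the restricted closure of {Cost, Color} across the fragments never reaches {SCity}.
Weight → PartNo is preserved.
Cost → PartNo, Color is preserved.
PartNo → Weight is preserved.
SCity → PartNo is preserved.
SCity, Color → PartNo is preserved.

Cost, Color → SCity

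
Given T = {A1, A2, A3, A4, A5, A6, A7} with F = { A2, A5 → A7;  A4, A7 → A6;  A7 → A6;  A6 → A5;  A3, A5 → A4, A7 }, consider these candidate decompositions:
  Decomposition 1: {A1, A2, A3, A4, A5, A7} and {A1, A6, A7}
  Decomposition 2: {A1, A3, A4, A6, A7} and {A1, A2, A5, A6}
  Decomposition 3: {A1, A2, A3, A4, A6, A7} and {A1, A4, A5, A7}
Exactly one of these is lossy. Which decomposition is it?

Decomposition 2

Decomposition 1: common = {A1, A7}, closure = {A1, A5, A6, A7} → lossless.
Decomposition 2: common = {A1, A6}, closure = {A1, A5, A6} → lossy.
Decomposition 3: common = {A1, A4, A7}, closure = {A1, A4, A5, A6, A7} → lossless.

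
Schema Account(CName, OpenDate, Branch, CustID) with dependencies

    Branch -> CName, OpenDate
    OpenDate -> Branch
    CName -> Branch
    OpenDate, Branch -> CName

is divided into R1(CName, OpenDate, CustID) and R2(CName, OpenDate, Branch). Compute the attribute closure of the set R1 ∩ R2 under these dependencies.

R1 ∩ R2 = {CName, OpenDate}.
OpenDate → Branch applies, adding Branch
Closure: {CName, OpenDate, Branch}.

CName, OpenDate, Branch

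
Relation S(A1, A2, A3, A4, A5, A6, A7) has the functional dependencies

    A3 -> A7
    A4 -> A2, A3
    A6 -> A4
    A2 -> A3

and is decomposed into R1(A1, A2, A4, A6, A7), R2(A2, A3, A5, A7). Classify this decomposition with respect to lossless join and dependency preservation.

lossy but dependency-preserving

Lossless test: (A2, A7)⁺ = {A2, A3, A7}, which is a superkey of neither fragment — lossy.
Dependency preservation: A4 → A2, A3 is not contained in any single fragment, but the restricted closure of its left-hand side across the fragments still reaches the right-hand side; the remaining FDs each lie inside some fragment. All dependencies are preserved.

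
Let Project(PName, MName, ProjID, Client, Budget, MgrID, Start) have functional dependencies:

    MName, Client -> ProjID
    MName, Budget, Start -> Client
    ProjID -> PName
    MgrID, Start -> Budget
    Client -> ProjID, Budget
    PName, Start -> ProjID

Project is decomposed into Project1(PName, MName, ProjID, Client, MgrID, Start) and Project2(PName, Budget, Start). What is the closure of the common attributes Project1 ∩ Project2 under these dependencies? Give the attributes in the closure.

Project1 ∩ Project2 = {PName, Start}.
PName, Start → ProjID applies, adding ProjID
Closure: {PName, ProjID, Start}.

PName, ProjID, Start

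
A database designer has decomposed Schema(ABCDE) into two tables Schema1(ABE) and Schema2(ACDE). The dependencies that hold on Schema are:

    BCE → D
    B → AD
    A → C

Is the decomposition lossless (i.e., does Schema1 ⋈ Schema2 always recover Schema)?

Common attributes: Schema1 ∩ Schema2 = {AE}.
Closure of {AE}: A → C applies, adding C. So (AE)⁺ = {ACE}.
The closure contains neither all of Schema1 = {ABE} nor all of Schema2 = {ACDE}, so the common attributes are not a superkey of either fragment. The join is lossy.

No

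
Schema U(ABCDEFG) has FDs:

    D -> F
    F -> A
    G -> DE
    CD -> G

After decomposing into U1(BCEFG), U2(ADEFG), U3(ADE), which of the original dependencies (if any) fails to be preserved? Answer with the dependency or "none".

CD -> G

Check CD → G: no single fragment contains all of {CDG}, and the restricted closure of {CD} across the fragments never reaches {G}.
D → F is preserved.
F → A is preserved.
G → DE is preserved.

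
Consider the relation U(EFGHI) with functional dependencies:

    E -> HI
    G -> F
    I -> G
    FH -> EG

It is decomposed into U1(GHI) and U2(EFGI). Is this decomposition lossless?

Common attributes: U1 ∩ U2 = {GI}.
Closure of {GI}: G → F applies, adding F. So (GI)⁺ = {FGI}.
The closure contains neither all of U1 = {GHI} nor all of U2 = {EFGI}, so the common attributes are not a superkey of either fragment. The join is lossy.

No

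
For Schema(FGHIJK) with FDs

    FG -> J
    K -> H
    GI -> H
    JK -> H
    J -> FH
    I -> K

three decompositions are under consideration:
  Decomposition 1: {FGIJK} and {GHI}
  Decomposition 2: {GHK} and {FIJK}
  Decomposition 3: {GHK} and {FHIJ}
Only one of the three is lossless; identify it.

Decomposition 1

Decomposition 1: common = {GI}, closure = {GHIK} → lossless.
Decomposition 2: common = {K}, closure = {HK} → lossy.
Decomposition 3: common = {H}, closure = {H} → lossy.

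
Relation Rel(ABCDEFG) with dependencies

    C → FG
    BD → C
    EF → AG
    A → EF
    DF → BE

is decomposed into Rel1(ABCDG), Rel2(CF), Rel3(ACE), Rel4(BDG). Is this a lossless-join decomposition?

Yes

Chase test. Columns are ABCDEFG; row i has aⱼ where attribute j ∈ Reli, else bᵢⱼ.
Initial tableau (one row per fragment):
  row 1: a1 a2 a3 a4 b15 b16 a7
  row 2: b21 b22 a3 b24 b25 a6 b27
  row 3: a1 b32 a3 b34 a5 b36 b37
  row 4: b41 a2 b43 a4 b45 b46 a7
Rows 1 and 2 agree on C; apply C→FG and equate their FG entries.
Rows 1 and 3 agree on C; apply C→FG and equate their FG entries.
Rows 1 and 4 agree on BD; apply BD→C and equate their C entries.
Rows 1 and 3 agree on A; apply A→EF and equate their EF entries.
Rows 1 and 4 agree on C; apply C→FG and equate their FG entries.
Rows 1 and 4 agree on DF; apply DF→BE and equate their BE entries.
Rows 1 and 4 agree on EF; apply EF→AG and equate their AG entries.
Row 1 is now all distinguished symbols — the join is lossless.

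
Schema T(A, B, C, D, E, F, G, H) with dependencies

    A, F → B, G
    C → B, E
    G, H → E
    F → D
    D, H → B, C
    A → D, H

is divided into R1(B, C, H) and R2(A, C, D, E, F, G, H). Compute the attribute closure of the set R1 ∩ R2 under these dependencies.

R1 ∩ R2 = {C, H}.
C → B, E applies, adding B, E
Closure: {B, C, E, H}.

B, C, E, H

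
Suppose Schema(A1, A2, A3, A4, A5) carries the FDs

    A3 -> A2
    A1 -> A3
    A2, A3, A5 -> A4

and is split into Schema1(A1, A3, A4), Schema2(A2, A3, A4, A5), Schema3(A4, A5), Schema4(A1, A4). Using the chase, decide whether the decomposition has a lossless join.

Chase test. Columns are A1, A2, A3, A4, A5; row i has aⱼ where attribute j ∈ Schemai, else bᵢⱼ.
Initial tableau (one row per fragment):
  row 1: a1 b12 a3 a4 b15
  row 2: b21 a2 a3 a4 a5
  row 3: b31 b32 b33 a4 a5
  row 4: a1 b42 b43 a4 b45
Rows 1 and 2 agree on A3; apply A3→A2 and equate their A2 entries.
Rows 1 and 4 agree on A1; apply A1→A3 and equate their A3 entries.
Rows 1 and 4 agree on A3; apply A3→A2 and equate their A2 entries.
No row becomes fully distinguished — the join is lossy.

No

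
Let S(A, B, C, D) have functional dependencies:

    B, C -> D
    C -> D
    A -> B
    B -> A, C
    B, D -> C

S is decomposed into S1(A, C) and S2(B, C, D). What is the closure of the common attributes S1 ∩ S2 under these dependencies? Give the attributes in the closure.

C, D

S1 ∩ S2 = {C}.
C → D applies, adding D
Closure: {C, D}.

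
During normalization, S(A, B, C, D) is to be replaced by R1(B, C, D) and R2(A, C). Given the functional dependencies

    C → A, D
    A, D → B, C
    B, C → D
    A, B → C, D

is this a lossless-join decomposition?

Yes

Common attributes: R1 ∩ R2 = {C}.
Closure of {C}: C → A, D applies, adding A, D; A, D → B, C applies, adding B. So (C)⁺ = {A, B, C, D}.
This closure contains every attribute of R1, so R1 ∩ R2 → R1. The join is lossless.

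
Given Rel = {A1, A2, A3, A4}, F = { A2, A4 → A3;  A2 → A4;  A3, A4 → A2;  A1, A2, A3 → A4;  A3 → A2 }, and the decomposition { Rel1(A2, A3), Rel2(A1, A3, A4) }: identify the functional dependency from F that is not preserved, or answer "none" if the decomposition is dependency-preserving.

none

A2, A4 → A3: restricted closure across fragments reaches A3.
A2 → A4: restricted closure across fragments reaches A4.
A3, A4 → A2: restricted closure across fragments reaches A2.
A1, A2, A3 → A4: restricted closure across fragments reaches A4.
A3 → A2 lies within Rel1.
Every dependency is enforceable on the fragments, so the decomposition is dependency-preserving.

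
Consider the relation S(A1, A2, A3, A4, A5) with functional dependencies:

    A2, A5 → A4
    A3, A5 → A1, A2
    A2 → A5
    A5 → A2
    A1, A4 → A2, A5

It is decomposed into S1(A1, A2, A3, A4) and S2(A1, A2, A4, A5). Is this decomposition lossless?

Yes

Common attributes: S1 ∩ S2 = {A1, A2, A4}.
Closure of {A1, A2, A4}: A2 → A5 applies, adding A5. So (A1, A2, A4)⁺ = {A1, A2, A4, A5}.
This closure contains every attribute of S2, so S1 ∩ S2 → S2. The join is lossless.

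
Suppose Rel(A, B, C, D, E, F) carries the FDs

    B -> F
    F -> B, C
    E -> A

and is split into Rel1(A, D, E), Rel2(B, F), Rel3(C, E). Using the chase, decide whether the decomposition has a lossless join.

Chase test. Columns are A, B, C, D, E, F; row i has aⱼ where attribute j ∈ Reli, else bᵢⱼ.
Initial tableau (one row per fragment):
  row 1: a1 b12 b13 a4 a5 b16
  row 2: b21 a2 b23 b24 b25 a6
  row 3: b31 b32 a3 b34 a5 b36
Rows 1 and 3 agree on E; apply E→A and equate their A entries.
No row becomes fully distinguished — the join is lossy.

No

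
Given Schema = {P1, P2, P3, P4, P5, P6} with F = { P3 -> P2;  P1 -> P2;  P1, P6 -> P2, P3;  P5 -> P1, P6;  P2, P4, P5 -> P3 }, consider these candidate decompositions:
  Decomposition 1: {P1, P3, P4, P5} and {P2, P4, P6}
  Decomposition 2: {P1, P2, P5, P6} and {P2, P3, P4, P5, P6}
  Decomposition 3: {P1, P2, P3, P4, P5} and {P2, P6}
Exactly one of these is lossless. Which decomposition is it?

Decomposition 1: common = {P4}, closure = {P4} → lossy.
Decomposition 2: common = {P2, P5, P6}, closure = {P1, P2, P3, P5, P6} → lossless.
Decomposition 3: common = {P2}, closure = {P2} → lossy.

Decomposition 2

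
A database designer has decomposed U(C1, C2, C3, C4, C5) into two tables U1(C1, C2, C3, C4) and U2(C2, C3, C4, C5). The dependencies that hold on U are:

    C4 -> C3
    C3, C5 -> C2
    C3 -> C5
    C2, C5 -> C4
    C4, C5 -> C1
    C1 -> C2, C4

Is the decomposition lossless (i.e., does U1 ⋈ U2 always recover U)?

Yes

Common attributes: U1 ∩ U2 = {C2, C3, C4}.
Closure of {C2, C3, C4}: C3 → C5 applies, adding C5; C4, C5 → C1 applies, adding C1. So (C2, C3, C4)⁺ = {C1, C2, C3, C4, C5}.
This closure contains every attribute of U1, so U1 ∩ U2 → U1. The join is lossless.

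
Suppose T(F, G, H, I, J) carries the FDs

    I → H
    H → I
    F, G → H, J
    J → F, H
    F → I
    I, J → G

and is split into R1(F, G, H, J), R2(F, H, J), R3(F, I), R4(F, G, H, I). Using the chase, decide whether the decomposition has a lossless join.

Chase test. Columns are F, G, H, I, J; row i has aⱼ where attribute j ∈ Ri, else bᵢⱼ.
Initial tableau (one row per fragment):
  row 1: a1 a2 a3 b14 a5
  row 2: a1 b22 a3 b24 a5
  row 3: a1 b32 b33 a4 b35
  row 4: a1 a2 a3 a4 b45
Rows 3 and 4 agree on I; apply I→H and equate their H entries.
Rows 1 and 2 agree on H; apply H→I and equate their I entries.
Rows 1 and 3 agree on H; apply H→I and equate their I entries.
Rows 1 and 4 agree on F, G; apply F, G→H, J and equate their H, J entries.
Rows 1 and 2 agree on I, J; apply I, J→G and equate their G entries.
Row 1 is now all distinguished symbols — the join is lossless.

Yes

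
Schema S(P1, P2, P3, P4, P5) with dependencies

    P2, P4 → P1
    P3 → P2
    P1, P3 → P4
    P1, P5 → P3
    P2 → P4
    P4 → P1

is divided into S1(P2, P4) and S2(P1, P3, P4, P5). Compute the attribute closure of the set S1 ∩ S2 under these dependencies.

P1, P4

S1 ∩ S2 = {P4}.
P4 → P1 applies, adding P1
Closure: {P1, P4}.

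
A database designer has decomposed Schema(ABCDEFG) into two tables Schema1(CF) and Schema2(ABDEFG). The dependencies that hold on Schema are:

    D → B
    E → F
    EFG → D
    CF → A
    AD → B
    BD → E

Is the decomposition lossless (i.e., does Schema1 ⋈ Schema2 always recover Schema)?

No

Common attributes: Schema1 ∩ Schema2 = {F}.
No dependency enlarges {F}, so (F)⁺ = {F}.
The closure contains neither all of Schema1 = {CF} nor all of Schema2 = {ABDEFG}, so the common attributes are not a superkey of either fragment. The join is lossy.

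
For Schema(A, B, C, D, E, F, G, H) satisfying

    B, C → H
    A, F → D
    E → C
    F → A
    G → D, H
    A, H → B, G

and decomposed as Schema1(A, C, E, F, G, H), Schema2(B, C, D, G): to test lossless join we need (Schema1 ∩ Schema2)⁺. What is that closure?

C, D, G, H

Schema1 ∩ Schema2 = {C, G}.
G → D, H applies, adding D, H
Closure: {C, D, G, H}.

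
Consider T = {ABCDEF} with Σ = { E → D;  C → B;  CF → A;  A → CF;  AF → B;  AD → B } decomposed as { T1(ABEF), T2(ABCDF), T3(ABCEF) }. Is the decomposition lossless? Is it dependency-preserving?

Lossless test (chase): Rows 1 and 3 agree on E; apply E→D and equate their D entries. Rows 1 and 2 agree on A; apply A→CF and equate their CF entries. No row becomes fully distinguished — the join is lossy.
Dependency preservation: the restricted closure of {E} across the fragments never reaches {D}, so E → D cannot be enforced without a join — not preserved.

lossy and not dependency-preserving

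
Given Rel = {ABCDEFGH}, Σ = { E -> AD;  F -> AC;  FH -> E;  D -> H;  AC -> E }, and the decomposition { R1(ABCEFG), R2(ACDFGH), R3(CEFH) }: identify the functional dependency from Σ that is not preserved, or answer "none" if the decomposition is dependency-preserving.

E -> AD

Check E → AD: no single fragment contains all of {ADE}, and the restricted closure of {E} across the fragments never reaches {AD}.
F → AC is preserved.
FH → E is preserved.
D → H is preserved.
AC → E is preserved.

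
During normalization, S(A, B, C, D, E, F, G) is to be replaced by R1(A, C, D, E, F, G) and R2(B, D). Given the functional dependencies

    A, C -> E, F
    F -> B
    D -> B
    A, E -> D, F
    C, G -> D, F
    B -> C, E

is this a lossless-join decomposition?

Yes

Common attributes: R1 ∩ R2 = {D}.
Closure of {D}: D → B applies, adding B; B → C, E applies, adding C, E. So (D)⁺ = {B, C, D, E}.
This closure contains every attribute of R2, so R1 ∩ R2 → R2. The join is lossless.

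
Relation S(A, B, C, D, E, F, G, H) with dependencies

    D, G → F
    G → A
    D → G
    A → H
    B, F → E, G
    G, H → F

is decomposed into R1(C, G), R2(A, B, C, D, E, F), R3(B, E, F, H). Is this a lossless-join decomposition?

Chase test. Columns are A, B, C, D, E, F, G, H; row i has aⱼ where attribute j ∈ Ri, else bᵢⱼ.
Initial tableau (one row per fragment):
  row 1: b11 b12 a3 b14 b15 b16 a7 b18
  row 2: a1 a2 a3 a4 a5 a6 b27 b28
  row 3: b31 a2 b33 b34 a5 a6 b37 a8
Rows 2 and 3 agree on B, F; apply B, F→E, G and equate their E, G entries.
Rows 2 and 3 agree on G; apply G→A and equate their A entries.
Rows 2 and 3 agree on A; apply A→H and equate their H entries.
No row becomes fully distinguished — the join is lossy.

No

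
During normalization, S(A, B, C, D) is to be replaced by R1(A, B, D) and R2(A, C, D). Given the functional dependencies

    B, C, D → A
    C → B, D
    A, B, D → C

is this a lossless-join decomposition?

No

Common attributes: R1 ∩ R2 = {A, D}.
No dependency enlarges {A, D}, so (A, D)⁺ = {A, D}.
The closure contains neither all of R1 = {A, B, D} nor all of R2 = {A, C, D}, so the common attributes are not a superkey of either fragment. The join is lossy.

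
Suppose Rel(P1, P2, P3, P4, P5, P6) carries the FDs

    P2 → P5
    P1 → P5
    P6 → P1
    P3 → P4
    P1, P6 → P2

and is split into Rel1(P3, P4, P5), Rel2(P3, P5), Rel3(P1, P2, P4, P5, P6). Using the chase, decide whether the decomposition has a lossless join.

No

Chase test. Columns are P1, P2, P3, P4, P5, P6; row i has aⱼ where attribute j ∈ Reli, else bᵢⱼ.
Initial tableau (one row per fragment):
  row 1: b11 b12 a3 a4 a5 b16
  row 2: b21 b22 a3 b24 a5 b26
  row 3: a1 a2 b33 a4 a5 a6
Rows 1 and 2 agree on P3; apply P3→P4 and equate their P4 entries.
No row becomes fully distinguished — the join is lossy.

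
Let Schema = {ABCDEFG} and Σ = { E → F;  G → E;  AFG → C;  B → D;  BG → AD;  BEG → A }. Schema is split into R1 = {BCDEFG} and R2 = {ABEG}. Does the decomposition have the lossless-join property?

Yes

Common attributes: R1 ∩ R2 = {BEG}.
Closure of {BEG}: E → F applies, adding F; B → D applies, adding D; BG → AD applies, adding A; AFG → C applies, adding C. So (BEG)⁺ = {ABCDEFG}.
This closure contains every attribute of R1, so R1 ∩ R2 → R1. The join is lossless.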